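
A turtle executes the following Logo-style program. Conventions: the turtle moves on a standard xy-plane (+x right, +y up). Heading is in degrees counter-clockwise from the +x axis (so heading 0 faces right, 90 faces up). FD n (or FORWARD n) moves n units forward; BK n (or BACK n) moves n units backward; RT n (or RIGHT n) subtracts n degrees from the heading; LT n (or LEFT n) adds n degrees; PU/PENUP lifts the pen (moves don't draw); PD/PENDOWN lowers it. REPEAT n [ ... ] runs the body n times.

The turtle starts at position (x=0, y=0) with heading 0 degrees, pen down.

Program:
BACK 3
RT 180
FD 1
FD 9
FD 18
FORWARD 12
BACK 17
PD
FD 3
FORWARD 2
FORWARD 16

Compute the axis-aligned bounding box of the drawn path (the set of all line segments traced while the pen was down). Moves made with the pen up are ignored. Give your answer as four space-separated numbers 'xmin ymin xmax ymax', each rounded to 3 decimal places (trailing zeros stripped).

Executing turtle program step by step:
Start: pos=(0,0), heading=0, pen down
BK 3: (0,0) -> (-3,0) [heading=0, draw]
RT 180: heading 0 -> 180
FD 1: (-3,0) -> (-4,0) [heading=180, draw]
FD 9: (-4,0) -> (-13,0) [heading=180, draw]
FD 18: (-13,0) -> (-31,0) [heading=180, draw]
FD 12: (-31,0) -> (-43,0) [heading=180, draw]
BK 17: (-43,0) -> (-26,0) [heading=180, draw]
PD: pen down
FD 3: (-26,0) -> (-29,0) [heading=180, draw]
FD 2: (-29,0) -> (-31,0) [heading=180, draw]
FD 16: (-31,0) -> (-47,0) [heading=180, draw]
Final: pos=(-47,0), heading=180, 9 segment(s) drawn

Segment endpoints: x in {-47, -43, -31, -29, -26, -13, -4, -3, 0}, y in {0, 0, 0, 0, 0, 0, 0, 0, 0}
xmin=-47, ymin=0, xmax=0, ymax=0

Answer: -47 0 0 0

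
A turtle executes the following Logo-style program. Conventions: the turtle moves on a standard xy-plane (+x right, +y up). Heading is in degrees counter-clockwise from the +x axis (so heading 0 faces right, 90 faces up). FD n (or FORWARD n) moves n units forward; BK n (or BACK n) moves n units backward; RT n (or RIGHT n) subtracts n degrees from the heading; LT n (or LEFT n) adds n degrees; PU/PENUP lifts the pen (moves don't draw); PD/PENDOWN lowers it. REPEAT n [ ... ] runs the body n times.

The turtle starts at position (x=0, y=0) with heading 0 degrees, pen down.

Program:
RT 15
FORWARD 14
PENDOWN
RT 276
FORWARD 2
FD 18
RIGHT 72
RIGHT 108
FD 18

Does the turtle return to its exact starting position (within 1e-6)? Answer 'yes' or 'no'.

Executing turtle program step by step:
Start: pos=(0,0), heading=0, pen down
RT 15: heading 0 -> 345
FD 14: (0,0) -> (13.523,-3.623) [heading=345, draw]
PD: pen down
RT 276: heading 345 -> 69
FD 2: (13.523,-3.623) -> (14.24,-1.756) [heading=69, draw]
FD 18: (14.24,-1.756) -> (20.69,15.048) [heading=69, draw]
RT 72: heading 69 -> 357
RT 108: heading 357 -> 249
FD 18: (20.69,15.048) -> (14.24,-1.756) [heading=249, draw]
Final: pos=(14.24,-1.756), heading=249, 4 segment(s) drawn

Start position: (0, 0)
Final position: (14.24, -1.756)
Distance = 14.348; >= 1e-6 -> NOT closed

Answer: no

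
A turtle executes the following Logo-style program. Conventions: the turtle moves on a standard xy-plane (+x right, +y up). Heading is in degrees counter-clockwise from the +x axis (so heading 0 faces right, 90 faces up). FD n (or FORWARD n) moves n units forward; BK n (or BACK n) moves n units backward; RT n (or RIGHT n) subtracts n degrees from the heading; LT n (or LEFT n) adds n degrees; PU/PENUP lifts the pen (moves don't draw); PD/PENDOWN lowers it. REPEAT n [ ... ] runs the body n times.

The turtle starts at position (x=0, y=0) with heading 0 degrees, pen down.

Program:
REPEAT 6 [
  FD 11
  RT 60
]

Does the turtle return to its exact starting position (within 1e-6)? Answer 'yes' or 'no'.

Executing turtle program step by step:
Start: pos=(0,0), heading=0, pen down
REPEAT 6 [
  -- iteration 1/6 --
  FD 11: (0,0) -> (11,0) [heading=0, draw]
  RT 60: heading 0 -> 300
  -- iteration 2/6 --
  FD 11: (11,0) -> (16.5,-9.526) [heading=300, draw]
  RT 60: heading 300 -> 240
  -- iteration 3/6 --
  FD 11: (16.5,-9.526) -> (11,-19.053) [heading=240, draw]
  RT 60: heading 240 -> 180
  -- iteration 4/6 --
  FD 11: (11,-19.053) -> (0,-19.053) [heading=180, draw]
  RT 60: heading 180 -> 120
  -- iteration 5/6 --
  FD 11: (0,-19.053) -> (-5.5,-9.526) [heading=120, draw]
  RT 60: heading 120 -> 60
  -- iteration 6/6 --
  FD 11: (-5.5,-9.526) -> (0,0) [heading=60, draw]
  RT 60: heading 60 -> 0
]
Final: pos=(0,0), heading=0, 6 segment(s) drawn

Start position: (0, 0)
Final position: (0, 0)
Distance = 0; < 1e-6 -> CLOSED

Answer: yes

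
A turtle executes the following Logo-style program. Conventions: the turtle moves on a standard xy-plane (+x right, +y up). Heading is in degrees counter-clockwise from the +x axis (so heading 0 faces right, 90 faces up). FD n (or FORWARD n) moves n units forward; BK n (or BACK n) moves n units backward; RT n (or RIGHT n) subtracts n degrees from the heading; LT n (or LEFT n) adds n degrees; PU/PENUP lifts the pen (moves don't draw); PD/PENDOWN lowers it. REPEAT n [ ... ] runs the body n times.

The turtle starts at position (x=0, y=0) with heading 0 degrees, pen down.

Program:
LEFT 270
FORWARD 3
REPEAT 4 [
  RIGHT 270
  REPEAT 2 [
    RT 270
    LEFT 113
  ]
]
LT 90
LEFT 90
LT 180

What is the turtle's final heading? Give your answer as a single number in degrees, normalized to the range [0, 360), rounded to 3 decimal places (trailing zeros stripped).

Answer: 94

Derivation:
Executing turtle program step by step:
Start: pos=(0,0), heading=0, pen down
LT 270: heading 0 -> 270
FD 3: (0,0) -> (0,-3) [heading=270, draw]
REPEAT 4 [
  -- iteration 1/4 --
  RT 270: heading 270 -> 0
  REPEAT 2 [
    -- iteration 1/2 --
    RT 270: heading 0 -> 90
    LT 113: heading 90 -> 203
    -- iteration 2/2 --
    RT 270: heading 203 -> 293
    LT 113: heading 293 -> 46
  ]
  -- iteration 2/4 --
  RT 270: heading 46 -> 136
  REPEAT 2 [
    -- iteration 1/2 --
    RT 270: heading 136 -> 226
    LT 113: heading 226 -> 339
    -- iteration 2/2 --
    RT 270: heading 339 -> 69
    LT 113: heading 69 -> 182
  ]
  -- iteration 3/4 --
  RT 270: heading 182 -> 272
  REPEAT 2 [
    -- iteration 1/2 --
    RT 270: heading 272 -> 2
    LT 113: heading 2 -> 115
    -- iteration 2/2 --
    RT 270: heading 115 -> 205
    LT 113: heading 205 -> 318
  ]
  -- iteration 4/4 --
  RT 270: heading 318 -> 48
  REPEAT 2 [
    -- iteration 1/2 --
    RT 270: heading 48 -> 138
    LT 113: heading 138 -> 251
    -- iteration 2/2 --
    RT 270: heading 251 -> 341
    LT 113: heading 341 -> 94
  ]
]
LT 90: heading 94 -> 184
LT 90: heading 184 -> 274
LT 180: heading 274 -> 94
Final: pos=(0,-3), heading=94, 1 segment(s) drawn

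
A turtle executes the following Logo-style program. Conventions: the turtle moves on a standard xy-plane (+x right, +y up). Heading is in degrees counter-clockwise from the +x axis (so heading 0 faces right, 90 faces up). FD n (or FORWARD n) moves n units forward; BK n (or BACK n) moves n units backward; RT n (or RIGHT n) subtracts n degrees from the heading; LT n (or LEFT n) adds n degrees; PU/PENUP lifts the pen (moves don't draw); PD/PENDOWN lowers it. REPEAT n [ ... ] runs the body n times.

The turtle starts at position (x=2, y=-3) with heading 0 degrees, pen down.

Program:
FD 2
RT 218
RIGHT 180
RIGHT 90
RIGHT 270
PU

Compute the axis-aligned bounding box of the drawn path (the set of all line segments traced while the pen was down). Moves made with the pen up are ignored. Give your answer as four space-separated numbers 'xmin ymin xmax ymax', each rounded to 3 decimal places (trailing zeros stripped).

Answer: 2 -3 4 -3

Derivation:
Executing turtle program step by step:
Start: pos=(2,-3), heading=0, pen down
FD 2: (2,-3) -> (4,-3) [heading=0, draw]
RT 218: heading 0 -> 142
RT 180: heading 142 -> 322
RT 90: heading 322 -> 232
RT 270: heading 232 -> 322
PU: pen up
Final: pos=(4,-3), heading=322, 1 segment(s) drawn

Segment endpoints: x in {2, 4}, y in {-3}
xmin=2, ymin=-3, xmax=4, ymax=-3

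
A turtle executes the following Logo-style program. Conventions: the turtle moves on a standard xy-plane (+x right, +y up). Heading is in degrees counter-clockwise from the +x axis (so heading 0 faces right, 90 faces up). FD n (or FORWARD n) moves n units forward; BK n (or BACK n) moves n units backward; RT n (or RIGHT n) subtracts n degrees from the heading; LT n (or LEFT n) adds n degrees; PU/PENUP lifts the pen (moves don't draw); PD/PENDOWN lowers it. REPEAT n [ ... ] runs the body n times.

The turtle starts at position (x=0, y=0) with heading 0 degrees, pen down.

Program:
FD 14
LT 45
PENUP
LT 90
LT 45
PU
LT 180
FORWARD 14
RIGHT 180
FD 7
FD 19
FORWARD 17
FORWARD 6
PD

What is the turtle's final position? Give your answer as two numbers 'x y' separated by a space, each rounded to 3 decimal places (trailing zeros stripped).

Answer: -21 0

Derivation:
Executing turtle program step by step:
Start: pos=(0,0), heading=0, pen down
FD 14: (0,0) -> (14,0) [heading=0, draw]
LT 45: heading 0 -> 45
PU: pen up
LT 90: heading 45 -> 135
LT 45: heading 135 -> 180
PU: pen up
LT 180: heading 180 -> 0
FD 14: (14,0) -> (28,0) [heading=0, move]
RT 180: heading 0 -> 180
FD 7: (28,0) -> (21,0) [heading=180, move]
FD 19: (21,0) -> (2,0) [heading=180, move]
FD 17: (2,0) -> (-15,0) [heading=180, move]
FD 6: (-15,0) -> (-21,0) [heading=180, move]
PD: pen down
Final: pos=(-21,0), heading=180, 1 segment(s) drawn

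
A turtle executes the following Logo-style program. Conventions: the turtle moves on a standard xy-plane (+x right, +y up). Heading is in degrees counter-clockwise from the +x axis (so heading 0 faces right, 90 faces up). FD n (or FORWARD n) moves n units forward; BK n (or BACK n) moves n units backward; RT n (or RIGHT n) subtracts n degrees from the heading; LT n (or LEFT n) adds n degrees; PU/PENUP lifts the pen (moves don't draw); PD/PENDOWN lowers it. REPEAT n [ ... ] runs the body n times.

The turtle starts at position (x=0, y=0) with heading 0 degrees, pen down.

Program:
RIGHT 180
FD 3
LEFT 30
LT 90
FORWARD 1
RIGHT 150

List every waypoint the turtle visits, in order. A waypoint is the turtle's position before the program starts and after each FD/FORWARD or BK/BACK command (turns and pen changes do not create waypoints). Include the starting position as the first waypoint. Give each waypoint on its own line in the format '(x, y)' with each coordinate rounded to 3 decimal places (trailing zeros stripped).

Executing turtle program step by step:
Start: pos=(0,0), heading=0, pen down
RT 180: heading 0 -> 180
FD 3: (0,0) -> (-3,0) [heading=180, draw]
LT 30: heading 180 -> 210
LT 90: heading 210 -> 300
FD 1: (-3,0) -> (-2.5,-0.866) [heading=300, draw]
RT 150: heading 300 -> 150
Final: pos=(-2.5,-0.866), heading=150, 2 segment(s) drawn
Waypoints (3 total):
(0, 0)
(-3, 0)
(-2.5, -0.866)

Answer: (0, 0)
(-3, 0)
(-2.5, -0.866)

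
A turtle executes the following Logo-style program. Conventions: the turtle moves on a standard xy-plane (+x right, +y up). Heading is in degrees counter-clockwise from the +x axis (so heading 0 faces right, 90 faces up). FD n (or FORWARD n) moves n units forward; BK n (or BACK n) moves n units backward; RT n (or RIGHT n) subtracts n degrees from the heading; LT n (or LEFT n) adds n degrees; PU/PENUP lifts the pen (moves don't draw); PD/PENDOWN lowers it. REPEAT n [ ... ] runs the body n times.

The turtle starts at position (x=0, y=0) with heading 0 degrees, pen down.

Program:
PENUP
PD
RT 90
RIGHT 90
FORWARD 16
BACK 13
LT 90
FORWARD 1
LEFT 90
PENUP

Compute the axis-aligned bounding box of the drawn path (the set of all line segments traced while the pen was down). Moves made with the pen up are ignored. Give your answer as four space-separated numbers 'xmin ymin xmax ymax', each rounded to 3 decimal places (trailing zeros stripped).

Executing turtle program step by step:
Start: pos=(0,0), heading=0, pen down
PU: pen up
PD: pen down
RT 90: heading 0 -> 270
RT 90: heading 270 -> 180
FD 16: (0,0) -> (-16,0) [heading=180, draw]
BK 13: (-16,0) -> (-3,0) [heading=180, draw]
LT 90: heading 180 -> 270
FD 1: (-3,0) -> (-3,-1) [heading=270, draw]
LT 90: heading 270 -> 0
PU: pen up
Final: pos=(-3,-1), heading=0, 3 segment(s) drawn

Segment endpoints: x in {-16, -3, 0}, y in {-1, 0, 0, 0}
xmin=-16, ymin=-1, xmax=0, ymax=0

Answer: -16 -1 0 0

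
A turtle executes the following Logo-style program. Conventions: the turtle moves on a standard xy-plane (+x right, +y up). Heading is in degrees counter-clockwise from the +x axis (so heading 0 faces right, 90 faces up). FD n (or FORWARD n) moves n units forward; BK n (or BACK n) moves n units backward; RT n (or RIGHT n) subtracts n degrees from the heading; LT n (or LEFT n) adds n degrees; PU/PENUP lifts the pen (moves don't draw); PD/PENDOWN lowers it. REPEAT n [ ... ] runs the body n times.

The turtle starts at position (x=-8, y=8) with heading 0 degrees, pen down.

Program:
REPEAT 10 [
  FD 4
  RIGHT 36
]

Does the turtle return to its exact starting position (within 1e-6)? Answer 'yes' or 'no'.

Answer: yes

Derivation:
Executing turtle program step by step:
Start: pos=(-8,8), heading=0, pen down
REPEAT 10 [
  -- iteration 1/10 --
  FD 4: (-8,8) -> (-4,8) [heading=0, draw]
  RT 36: heading 0 -> 324
  -- iteration 2/10 --
  FD 4: (-4,8) -> (-0.764,5.649) [heading=324, draw]
  RT 36: heading 324 -> 288
  -- iteration 3/10 --
  FD 4: (-0.764,5.649) -> (0.472,1.845) [heading=288, draw]
  RT 36: heading 288 -> 252
  -- iteration 4/10 --
  FD 4: (0.472,1.845) -> (-0.764,-1.96) [heading=252, draw]
  RT 36: heading 252 -> 216
  -- iteration 5/10 --
  FD 4: (-0.764,-1.96) -> (-4,-4.311) [heading=216, draw]
  RT 36: heading 216 -> 180
  -- iteration 6/10 --
  FD 4: (-4,-4.311) -> (-8,-4.311) [heading=180, draw]
  RT 36: heading 180 -> 144
  -- iteration 7/10 --
  FD 4: (-8,-4.311) -> (-11.236,-1.96) [heading=144, draw]
  RT 36: heading 144 -> 108
  -- iteration 8/10 --
  FD 4: (-11.236,-1.96) -> (-12.472,1.845) [heading=108, draw]
  RT 36: heading 108 -> 72
  -- iteration 9/10 --
  FD 4: (-12.472,1.845) -> (-11.236,5.649) [heading=72, draw]
  RT 36: heading 72 -> 36
  -- iteration 10/10 --
  FD 4: (-11.236,5.649) -> (-8,8) [heading=36, draw]
  RT 36: heading 36 -> 0
]
Final: pos=(-8,8), heading=0, 10 segment(s) drawn

Start position: (-8, 8)
Final position: (-8, 8)
Distance = 0; < 1e-6 -> CLOSED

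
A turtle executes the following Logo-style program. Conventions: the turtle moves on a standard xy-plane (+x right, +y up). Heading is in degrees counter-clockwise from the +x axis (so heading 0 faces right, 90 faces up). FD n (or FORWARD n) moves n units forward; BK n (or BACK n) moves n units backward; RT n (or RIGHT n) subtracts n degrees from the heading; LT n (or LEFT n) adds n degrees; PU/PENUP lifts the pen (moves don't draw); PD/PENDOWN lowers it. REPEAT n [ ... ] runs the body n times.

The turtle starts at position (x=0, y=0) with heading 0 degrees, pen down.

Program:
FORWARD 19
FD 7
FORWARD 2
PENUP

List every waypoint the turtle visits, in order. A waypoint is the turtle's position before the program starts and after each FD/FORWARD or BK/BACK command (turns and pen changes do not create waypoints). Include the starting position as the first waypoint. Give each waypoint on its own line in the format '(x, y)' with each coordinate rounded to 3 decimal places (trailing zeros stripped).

Answer: (0, 0)
(19, 0)
(26, 0)
(28, 0)

Derivation:
Executing turtle program step by step:
Start: pos=(0,0), heading=0, pen down
FD 19: (0,0) -> (19,0) [heading=0, draw]
FD 7: (19,0) -> (26,0) [heading=0, draw]
FD 2: (26,0) -> (28,0) [heading=0, draw]
PU: pen up
Final: pos=(28,0), heading=0, 3 segment(s) drawn
Waypoints (4 total):
(0, 0)
(19, 0)
(26, 0)
(28, 0)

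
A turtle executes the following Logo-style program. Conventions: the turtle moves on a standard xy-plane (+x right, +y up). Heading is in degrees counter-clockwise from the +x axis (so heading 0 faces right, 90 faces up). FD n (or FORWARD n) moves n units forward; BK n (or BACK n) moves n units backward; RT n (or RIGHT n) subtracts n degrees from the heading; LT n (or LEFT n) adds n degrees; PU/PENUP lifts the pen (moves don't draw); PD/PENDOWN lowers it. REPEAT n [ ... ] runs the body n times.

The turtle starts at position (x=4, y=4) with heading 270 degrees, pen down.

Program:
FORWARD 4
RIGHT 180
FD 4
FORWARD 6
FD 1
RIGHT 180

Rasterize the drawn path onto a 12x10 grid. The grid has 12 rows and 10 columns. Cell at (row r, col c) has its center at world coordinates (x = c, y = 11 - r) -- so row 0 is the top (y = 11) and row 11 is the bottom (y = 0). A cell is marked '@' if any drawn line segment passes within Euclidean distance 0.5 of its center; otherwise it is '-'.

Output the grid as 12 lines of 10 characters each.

Answer: ----@-----
----@-----
----@-----
----@-----
----@-----
----@-----
----@-----
----@-----
----@-----
----@-----
----@-----
----@-----

Derivation:
Segment 0: (4,4) -> (4,0)
Segment 1: (4,0) -> (4,4)
Segment 2: (4,4) -> (4,10)
Segment 3: (4,10) -> (4,11)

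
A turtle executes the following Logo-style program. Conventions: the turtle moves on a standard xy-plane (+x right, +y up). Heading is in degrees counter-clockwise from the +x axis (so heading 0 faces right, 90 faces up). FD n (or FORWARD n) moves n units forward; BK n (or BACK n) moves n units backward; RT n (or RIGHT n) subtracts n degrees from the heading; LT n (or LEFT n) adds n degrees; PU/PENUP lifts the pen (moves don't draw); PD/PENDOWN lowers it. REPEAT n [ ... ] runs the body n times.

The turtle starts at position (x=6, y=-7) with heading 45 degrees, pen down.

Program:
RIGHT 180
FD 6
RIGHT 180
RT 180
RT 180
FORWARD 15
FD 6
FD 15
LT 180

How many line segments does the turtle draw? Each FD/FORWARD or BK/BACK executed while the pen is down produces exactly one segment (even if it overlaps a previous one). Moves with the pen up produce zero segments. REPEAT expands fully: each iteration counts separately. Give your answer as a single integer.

Answer: 4

Derivation:
Executing turtle program step by step:
Start: pos=(6,-7), heading=45, pen down
RT 180: heading 45 -> 225
FD 6: (6,-7) -> (1.757,-11.243) [heading=225, draw]
RT 180: heading 225 -> 45
RT 180: heading 45 -> 225
RT 180: heading 225 -> 45
FD 15: (1.757,-11.243) -> (12.364,-0.636) [heading=45, draw]
FD 6: (12.364,-0.636) -> (16.607,3.607) [heading=45, draw]
FD 15: (16.607,3.607) -> (27.213,14.213) [heading=45, draw]
LT 180: heading 45 -> 225
Final: pos=(27.213,14.213), heading=225, 4 segment(s) drawn
Segments drawn: 4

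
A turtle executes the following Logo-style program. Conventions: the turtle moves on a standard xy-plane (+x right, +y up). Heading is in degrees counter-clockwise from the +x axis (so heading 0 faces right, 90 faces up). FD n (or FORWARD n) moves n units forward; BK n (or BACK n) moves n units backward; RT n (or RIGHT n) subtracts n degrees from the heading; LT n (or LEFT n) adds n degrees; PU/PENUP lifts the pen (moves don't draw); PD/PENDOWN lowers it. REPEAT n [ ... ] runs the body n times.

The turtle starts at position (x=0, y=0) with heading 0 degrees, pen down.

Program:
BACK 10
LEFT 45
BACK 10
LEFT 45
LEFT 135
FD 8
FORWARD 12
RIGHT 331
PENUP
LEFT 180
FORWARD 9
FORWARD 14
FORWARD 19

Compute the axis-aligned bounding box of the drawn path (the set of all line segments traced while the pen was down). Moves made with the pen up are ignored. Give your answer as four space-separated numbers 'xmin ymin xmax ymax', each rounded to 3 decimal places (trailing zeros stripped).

Executing turtle program step by step:
Start: pos=(0,0), heading=0, pen down
BK 10: (0,0) -> (-10,0) [heading=0, draw]
LT 45: heading 0 -> 45
BK 10: (-10,0) -> (-17.071,-7.071) [heading=45, draw]
LT 45: heading 45 -> 90
LT 135: heading 90 -> 225
FD 8: (-17.071,-7.071) -> (-22.728,-12.728) [heading=225, draw]
FD 12: (-22.728,-12.728) -> (-31.213,-21.213) [heading=225, draw]
RT 331: heading 225 -> 254
PU: pen up
LT 180: heading 254 -> 74
FD 9: (-31.213,-21.213) -> (-28.732,-12.562) [heading=74, move]
FD 14: (-28.732,-12.562) -> (-24.874,0.896) [heading=74, move]
FD 19: (-24.874,0.896) -> (-19.636,19.16) [heading=74, move]
Final: pos=(-19.636,19.16), heading=74, 4 segment(s) drawn

Segment endpoints: x in {-31.213, -22.728, -17.071, -10, 0}, y in {-21.213, -12.728, -7.071, 0}
xmin=-31.213, ymin=-21.213, xmax=0, ymax=0

Answer: -31.213 -21.213 0 0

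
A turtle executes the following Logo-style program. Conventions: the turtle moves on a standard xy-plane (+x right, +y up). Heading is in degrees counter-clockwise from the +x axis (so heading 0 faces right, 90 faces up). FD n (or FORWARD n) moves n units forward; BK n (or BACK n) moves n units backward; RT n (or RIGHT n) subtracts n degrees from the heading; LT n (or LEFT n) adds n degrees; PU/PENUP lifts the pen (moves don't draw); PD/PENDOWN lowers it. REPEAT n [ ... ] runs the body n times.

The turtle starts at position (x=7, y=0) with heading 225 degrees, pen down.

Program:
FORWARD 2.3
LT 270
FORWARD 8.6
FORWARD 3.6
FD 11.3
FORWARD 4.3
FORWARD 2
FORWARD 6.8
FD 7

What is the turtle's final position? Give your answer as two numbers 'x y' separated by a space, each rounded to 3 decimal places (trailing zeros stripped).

Answer: -25.456 29.204

Derivation:
Executing turtle program step by step:
Start: pos=(7,0), heading=225, pen down
FD 2.3: (7,0) -> (5.374,-1.626) [heading=225, draw]
LT 270: heading 225 -> 135
FD 8.6: (5.374,-1.626) -> (-0.707,4.455) [heading=135, draw]
FD 3.6: (-0.707,4.455) -> (-3.253,7) [heading=135, draw]
FD 11.3: (-3.253,7) -> (-11.243,14.991) [heading=135, draw]
FD 4.3: (-11.243,14.991) -> (-14.284,18.031) [heading=135, draw]
FD 2: (-14.284,18.031) -> (-15.698,19.445) [heading=135, draw]
FD 6.8: (-15.698,19.445) -> (-20.506,24.254) [heading=135, draw]
FD 7: (-20.506,24.254) -> (-25.456,29.204) [heading=135, draw]
Final: pos=(-25.456,29.204), heading=135, 8 segment(s) drawn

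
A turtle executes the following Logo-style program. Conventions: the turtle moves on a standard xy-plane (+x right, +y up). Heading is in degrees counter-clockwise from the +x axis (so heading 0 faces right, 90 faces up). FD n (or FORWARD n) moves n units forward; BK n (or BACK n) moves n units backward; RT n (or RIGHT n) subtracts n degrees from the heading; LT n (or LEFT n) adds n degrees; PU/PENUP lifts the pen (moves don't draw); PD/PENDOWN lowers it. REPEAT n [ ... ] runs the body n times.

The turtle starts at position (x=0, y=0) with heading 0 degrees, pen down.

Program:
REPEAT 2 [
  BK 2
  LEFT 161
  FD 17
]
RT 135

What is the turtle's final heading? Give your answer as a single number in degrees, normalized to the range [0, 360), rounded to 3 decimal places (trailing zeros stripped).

Executing turtle program step by step:
Start: pos=(0,0), heading=0, pen down
REPEAT 2 [
  -- iteration 1/2 --
  BK 2: (0,0) -> (-2,0) [heading=0, draw]
  LT 161: heading 0 -> 161
  FD 17: (-2,0) -> (-18.074,5.535) [heading=161, draw]
  -- iteration 2/2 --
  BK 2: (-18.074,5.535) -> (-16.183,4.884) [heading=161, draw]
  LT 161: heading 161 -> 322
  FD 17: (-16.183,4.884) -> (-2.787,-5.583) [heading=322, draw]
]
RT 135: heading 322 -> 187
Final: pos=(-2.787,-5.583), heading=187, 4 segment(s) drawn

Answer: 187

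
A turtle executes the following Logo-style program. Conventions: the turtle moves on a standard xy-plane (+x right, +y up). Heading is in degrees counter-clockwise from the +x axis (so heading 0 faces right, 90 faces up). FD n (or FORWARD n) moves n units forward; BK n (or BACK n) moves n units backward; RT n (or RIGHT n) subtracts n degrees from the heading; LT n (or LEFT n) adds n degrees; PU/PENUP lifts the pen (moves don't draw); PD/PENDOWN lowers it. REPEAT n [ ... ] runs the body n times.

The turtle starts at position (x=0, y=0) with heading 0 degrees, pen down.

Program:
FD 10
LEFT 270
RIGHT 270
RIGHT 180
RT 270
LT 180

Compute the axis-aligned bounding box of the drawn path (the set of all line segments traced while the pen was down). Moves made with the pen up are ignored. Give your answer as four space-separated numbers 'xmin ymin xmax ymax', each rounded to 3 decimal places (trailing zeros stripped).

Executing turtle program step by step:
Start: pos=(0,0), heading=0, pen down
FD 10: (0,0) -> (10,0) [heading=0, draw]
LT 270: heading 0 -> 270
RT 270: heading 270 -> 0
RT 180: heading 0 -> 180
RT 270: heading 180 -> 270
LT 180: heading 270 -> 90
Final: pos=(10,0), heading=90, 1 segment(s) drawn

Segment endpoints: x in {0, 10}, y in {0}
xmin=0, ymin=0, xmax=10, ymax=0

Answer: 0 0 10 0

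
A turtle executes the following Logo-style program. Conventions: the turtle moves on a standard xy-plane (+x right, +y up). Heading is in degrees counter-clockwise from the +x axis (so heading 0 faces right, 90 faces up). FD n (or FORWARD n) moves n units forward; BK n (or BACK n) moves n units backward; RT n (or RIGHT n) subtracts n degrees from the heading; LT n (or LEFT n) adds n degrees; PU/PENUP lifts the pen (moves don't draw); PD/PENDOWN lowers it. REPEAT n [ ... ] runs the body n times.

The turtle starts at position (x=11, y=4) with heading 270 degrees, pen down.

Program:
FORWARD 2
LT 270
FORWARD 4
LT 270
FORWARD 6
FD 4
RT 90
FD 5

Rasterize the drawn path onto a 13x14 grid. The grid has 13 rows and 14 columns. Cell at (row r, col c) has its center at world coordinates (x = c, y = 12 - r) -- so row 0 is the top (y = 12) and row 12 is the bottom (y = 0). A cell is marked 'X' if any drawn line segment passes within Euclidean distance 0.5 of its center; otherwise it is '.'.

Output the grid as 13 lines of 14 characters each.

Segment 0: (11,4) -> (11,2)
Segment 1: (11,2) -> (7,2)
Segment 2: (7,2) -> (7,8)
Segment 3: (7,8) -> (7,12)
Segment 4: (7,12) -> (12,12)

Answer: .......XXXXXX.
.......X......
.......X......
.......X......
.......X......
.......X......
.......X......
.......X......
.......X...X..
.......X...X..
.......XXXXX..
..............
..............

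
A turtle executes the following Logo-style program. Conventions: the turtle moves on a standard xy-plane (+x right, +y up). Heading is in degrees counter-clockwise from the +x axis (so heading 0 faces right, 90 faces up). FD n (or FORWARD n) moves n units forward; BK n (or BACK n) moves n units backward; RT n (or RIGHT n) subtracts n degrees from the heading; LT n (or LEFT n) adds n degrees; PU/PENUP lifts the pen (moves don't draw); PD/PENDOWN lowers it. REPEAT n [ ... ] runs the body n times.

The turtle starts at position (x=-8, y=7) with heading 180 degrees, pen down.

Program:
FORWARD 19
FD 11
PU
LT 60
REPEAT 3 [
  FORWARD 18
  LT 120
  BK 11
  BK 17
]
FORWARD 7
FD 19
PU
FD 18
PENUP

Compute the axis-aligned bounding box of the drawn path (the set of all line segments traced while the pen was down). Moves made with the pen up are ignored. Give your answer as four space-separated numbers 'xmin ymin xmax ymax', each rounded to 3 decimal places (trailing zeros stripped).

Executing turtle program step by step:
Start: pos=(-8,7), heading=180, pen down
FD 19: (-8,7) -> (-27,7) [heading=180, draw]
FD 11: (-27,7) -> (-38,7) [heading=180, draw]
PU: pen up
LT 60: heading 180 -> 240
REPEAT 3 [
  -- iteration 1/3 --
  FD 18: (-38,7) -> (-47,-8.588) [heading=240, move]
  LT 120: heading 240 -> 0
  BK 11: (-47,-8.588) -> (-58,-8.588) [heading=0, move]
  BK 17: (-58,-8.588) -> (-75,-8.588) [heading=0, move]
  -- iteration 2/3 --
  FD 18: (-75,-8.588) -> (-57,-8.588) [heading=0, move]
  LT 120: heading 0 -> 120
  BK 11: (-57,-8.588) -> (-51.5,-18.115) [heading=120, move]
  BK 17: (-51.5,-18.115) -> (-43,-32.837) [heading=120, move]
  -- iteration 3/3 --
  FD 18: (-43,-32.837) -> (-52,-17.249) [heading=120, move]
  LT 120: heading 120 -> 240
  BK 11: (-52,-17.249) -> (-46.5,-7.722) [heading=240, move]
  BK 17: (-46.5,-7.722) -> (-38,7) [heading=240, move]
]
FD 7: (-38,7) -> (-41.5,0.938) [heading=240, move]
FD 19: (-41.5,0.938) -> (-51,-15.517) [heading=240, move]
PU: pen up
FD 18: (-51,-15.517) -> (-60,-31.105) [heading=240, move]
PU: pen up
Final: pos=(-60,-31.105), heading=240, 2 segment(s) drawn

Segment endpoints: x in {-38, -27, -8}, y in {7, 7, 7}
xmin=-38, ymin=7, xmax=-8, ymax=7

Answer: -38 7 -8 7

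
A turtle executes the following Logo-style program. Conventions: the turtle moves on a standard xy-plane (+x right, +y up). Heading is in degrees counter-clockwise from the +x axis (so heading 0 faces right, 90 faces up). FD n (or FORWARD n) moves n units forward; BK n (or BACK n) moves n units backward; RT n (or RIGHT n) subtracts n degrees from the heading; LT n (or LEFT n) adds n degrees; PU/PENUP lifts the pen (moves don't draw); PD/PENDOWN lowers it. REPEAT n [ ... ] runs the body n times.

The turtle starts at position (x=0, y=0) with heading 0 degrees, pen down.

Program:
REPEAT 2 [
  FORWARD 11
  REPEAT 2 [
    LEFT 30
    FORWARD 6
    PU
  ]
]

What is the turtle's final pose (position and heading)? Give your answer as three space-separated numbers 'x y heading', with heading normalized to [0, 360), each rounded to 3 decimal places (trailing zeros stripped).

Answer: 21.696 28.919 120

Derivation:
Executing turtle program step by step:
Start: pos=(0,0), heading=0, pen down
REPEAT 2 [
  -- iteration 1/2 --
  FD 11: (0,0) -> (11,0) [heading=0, draw]
  REPEAT 2 [
    -- iteration 1/2 --
    LT 30: heading 0 -> 30
    FD 6: (11,0) -> (16.196,3) [heading=30, draw]
    PU: pen up
    -- iteration 2/2 --
    LT 30: heading 30 -> 60
    FD 6: (16.196,3) -> (19.196,8.196) [heading=60, move]
    PU: pen up
  ]
  -- iteration 2/2 --
  FD 11: (19.196,8.196) -> (24.696,17.722) [heading=60, move]
  REPEAT 2 [
    -- iteration 1/2 --
    LT 30: heading 60 -> 90
    FD 6: (24.696,17.722) -> (24.696,23.722) [heading=90, move]
    PU: pen up
    -- iteration 2/2 --
    LT 30: heading 90 -> 120
    FD 6: (24.696,23.722) -> (21.696,28.919) [heading=120, move]
    PU: pen up
  ]
]
Final: pos=(21.696,28.919), heading=120, 2 segment(s) drawn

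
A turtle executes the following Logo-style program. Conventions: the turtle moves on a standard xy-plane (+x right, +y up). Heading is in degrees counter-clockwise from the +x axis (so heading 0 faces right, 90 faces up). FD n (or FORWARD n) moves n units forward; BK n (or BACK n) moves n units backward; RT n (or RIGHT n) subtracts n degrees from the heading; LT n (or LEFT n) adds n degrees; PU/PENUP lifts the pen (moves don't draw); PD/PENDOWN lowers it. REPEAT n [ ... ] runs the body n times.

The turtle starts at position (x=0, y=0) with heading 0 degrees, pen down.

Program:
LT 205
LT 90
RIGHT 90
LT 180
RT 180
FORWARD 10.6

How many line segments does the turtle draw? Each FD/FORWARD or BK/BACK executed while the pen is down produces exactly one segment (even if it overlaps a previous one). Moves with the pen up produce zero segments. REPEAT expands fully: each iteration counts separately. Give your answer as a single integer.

Executing turtle program step by step:
Start: pos=(0,0), heading=0, pen down
LT 205: heading 0 -> 205
LT 90: heading 205 -> 295
RT 90: heading 295 -> 205
LT 180: heading 205 -> 25
RT 180: heading 25 -> 205
FD 10.6: (0,0) -> (-9.607,-4.48) [heading=205, draw]
Final: pos=(-9.607,-4.48), heading=205, 1 segment(s) drawn
Segments drawn: 1

Answer: 1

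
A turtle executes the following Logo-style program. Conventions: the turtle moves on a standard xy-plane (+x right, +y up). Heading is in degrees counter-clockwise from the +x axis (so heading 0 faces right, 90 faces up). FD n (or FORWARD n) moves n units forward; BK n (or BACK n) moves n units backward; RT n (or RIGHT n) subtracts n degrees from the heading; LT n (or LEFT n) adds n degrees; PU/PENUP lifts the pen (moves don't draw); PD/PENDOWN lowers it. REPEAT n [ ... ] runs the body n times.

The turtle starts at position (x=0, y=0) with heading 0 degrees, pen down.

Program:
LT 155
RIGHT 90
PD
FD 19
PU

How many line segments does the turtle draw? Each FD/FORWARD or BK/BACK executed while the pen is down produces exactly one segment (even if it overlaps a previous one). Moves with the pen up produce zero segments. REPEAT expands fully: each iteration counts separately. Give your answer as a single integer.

Answer: 1

Derivation:
Executing turtle program step by step:
Start: pos=(0,0), heading=0, pen down
LT 155: heading 0 -> 155
RT 90: heading 155 -> 65
PD: pen down
FD 19: (0,0) -> (8.03,17.22) [heading=65, draw]
PU: pen up
Final: pos=(8.03,17.22), heading=65, 1 segment(s) drawn
Segments drawn: 1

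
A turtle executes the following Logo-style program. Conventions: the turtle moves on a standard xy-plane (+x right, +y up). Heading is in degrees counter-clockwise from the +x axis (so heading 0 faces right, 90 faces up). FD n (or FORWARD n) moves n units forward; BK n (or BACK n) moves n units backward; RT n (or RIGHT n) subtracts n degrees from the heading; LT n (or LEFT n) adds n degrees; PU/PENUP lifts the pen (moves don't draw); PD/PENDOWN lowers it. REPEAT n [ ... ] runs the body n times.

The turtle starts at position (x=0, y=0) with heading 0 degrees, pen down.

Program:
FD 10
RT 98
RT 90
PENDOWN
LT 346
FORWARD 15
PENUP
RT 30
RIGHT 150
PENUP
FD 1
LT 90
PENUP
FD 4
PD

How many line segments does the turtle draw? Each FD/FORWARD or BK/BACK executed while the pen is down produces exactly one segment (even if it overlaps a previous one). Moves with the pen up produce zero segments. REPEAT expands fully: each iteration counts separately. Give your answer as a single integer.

Executing turtle program step by step:
Start: pos=(0,0), heading=0, pen down
FD 10: (0,0) -> (10,0) [heading=0, draw]
RT 98: heading 0 -> 262
RT 90: heading 262 -> 172
PD: pen down
LT 346: heading 172 -> 158
FD 15: (10,0) -> (-3.908,5.619) [heading=158, draw]
PU: pen up
RT 30: heading 158 -> 128
RT 150: heading 128 -> 338
PU: pen up
FD 1: (-3.908,5.619) -> (-2.981,5.244) [heading=338, move]
LT 90: heading 338 -> 68
PU: pen up
FD 4: (-2.981,5.244) -> (-1.482,8.953) [heading=68, move]
PD: pen down
Final: pos=(-1.482,8.953), heading=68, 2 segment(s) drawn
Segments drawn: 2

Answer: 2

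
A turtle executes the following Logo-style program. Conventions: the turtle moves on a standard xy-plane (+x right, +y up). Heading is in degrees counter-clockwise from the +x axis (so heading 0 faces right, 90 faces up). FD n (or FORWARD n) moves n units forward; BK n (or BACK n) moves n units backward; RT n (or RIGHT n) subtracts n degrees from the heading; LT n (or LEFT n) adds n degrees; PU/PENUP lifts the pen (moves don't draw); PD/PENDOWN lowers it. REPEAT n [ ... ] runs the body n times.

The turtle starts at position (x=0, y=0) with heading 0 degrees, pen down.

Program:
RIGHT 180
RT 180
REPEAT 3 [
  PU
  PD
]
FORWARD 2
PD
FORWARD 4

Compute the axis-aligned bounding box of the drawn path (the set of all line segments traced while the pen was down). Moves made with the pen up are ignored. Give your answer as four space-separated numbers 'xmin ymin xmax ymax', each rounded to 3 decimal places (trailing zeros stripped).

Answer: 0 0 6 0

Derivation:
Executing turtle program step by step:
Start: pos=(0,0), heading=0, pen down
RT 180: heading 0 -> 180
RT 180: heading 180 -> 0
REPEAT 3 [
  -- iteration 1/3 --
  PU: pen up
  PD: pen down
  -- iteration 2/3 --
  PU: pen up
  PD: pen down
  -- iteration 3/3 --
  PU: pen up
  PD: pen down
]
FD 2: (0,0) -> (2,0) [heading=0, draw]
PD: pen down
FD 4: (2,0) -> (6,0) [heading=0, draw]
Final: pos=(6,0), heading=0, 2 segment(s) drawn

Segment endpoints: x in {0, 2, 6}, y in {0, 0, 0}
xmin=0, ymin=0, xmax=6, ymax=0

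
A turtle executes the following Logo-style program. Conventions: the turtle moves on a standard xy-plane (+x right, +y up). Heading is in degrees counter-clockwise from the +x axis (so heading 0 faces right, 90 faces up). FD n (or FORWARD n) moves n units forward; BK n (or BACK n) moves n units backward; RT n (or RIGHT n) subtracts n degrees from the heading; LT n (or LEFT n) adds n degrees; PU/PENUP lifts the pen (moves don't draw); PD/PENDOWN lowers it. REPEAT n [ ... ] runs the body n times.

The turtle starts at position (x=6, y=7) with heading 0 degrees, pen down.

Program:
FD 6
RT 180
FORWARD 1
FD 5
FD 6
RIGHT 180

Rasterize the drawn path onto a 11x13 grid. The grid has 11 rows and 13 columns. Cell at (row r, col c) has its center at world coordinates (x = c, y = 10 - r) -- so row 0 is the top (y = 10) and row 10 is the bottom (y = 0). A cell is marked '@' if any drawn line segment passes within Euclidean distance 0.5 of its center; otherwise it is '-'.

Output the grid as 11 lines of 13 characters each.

Answer: -------------
-------------
-------------
@@@@@@@@@@@@@
-------------
-------------
-------------
-------------
-------------
-------------
-------------

Derivation:
Segment 0: (6,7) -> (12,7)
Segment 1: (12,7) -> (11,7)
Segment 2: (11,7) -> (6,7)
Segment 3: (6,7) -> (0,7)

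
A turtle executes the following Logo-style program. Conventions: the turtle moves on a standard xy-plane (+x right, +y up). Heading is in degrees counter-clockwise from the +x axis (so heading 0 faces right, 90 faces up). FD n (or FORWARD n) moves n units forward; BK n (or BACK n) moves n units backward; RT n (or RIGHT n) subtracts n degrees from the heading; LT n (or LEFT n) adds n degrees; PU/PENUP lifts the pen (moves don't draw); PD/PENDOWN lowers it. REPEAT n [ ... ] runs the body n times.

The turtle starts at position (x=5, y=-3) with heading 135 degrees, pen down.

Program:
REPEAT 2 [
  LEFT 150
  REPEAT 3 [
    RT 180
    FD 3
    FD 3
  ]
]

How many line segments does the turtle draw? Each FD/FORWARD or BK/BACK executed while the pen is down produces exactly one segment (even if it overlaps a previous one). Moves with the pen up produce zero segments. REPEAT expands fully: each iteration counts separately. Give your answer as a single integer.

Answer: 12

Derivation:
Executing turtle program step by step:
Start: pos=(5,-3), heading=135, pen down
REPEAT 2 [
  -- iteration 1/2 --
  LT 150: heading 135 -> 285
  REPEAT 3 [
    -- iteration 1/3 --
    RT 180: heading 285 -> 105
    FD 3: (5,-3) -> (4.224,-0.102) [heading=105, draw]
    FD 3: (4.224,-0.102) -> (3.447,2.796) [heading=105, draw]
    -- iteration 2/3 --
    RT 180: heading 105 -> 285
    FD 3: (3.447,2.796) -> (4.224,-0.102) [heading=285, draw]
    FD 3: (4.224,-0.102) -> (5,-3) [heading=285, draw]
    -- iteration 3/3 --
    RT 180: heading 285 -> 105
    FD 3: (5,-3) -> (4.224,-0.102) [heading=105, draw]
    FD 3: (4.224,-0.102) -> (3.447,2.796) [heading=105, draw]
  ]
  -- iteration 2/2 --
  LT 150: heading 105 -> 255
  REPEAT 3 [
    -- iteration 1/3 --
    RT 180: heading 255 -> 75
    FD 3: (3.447,2.796) -> (4.224,5.693) [heading=75, draw]
    FD 3: (4.224,5.693) -> (5,8.591) [heading=75, draw]
    -- iteration 2/3 --
    RT 180: heading 75 -> 255
    FD 3: (5,8.591) -> (4.224,5.693) [heading=255, draw]
    FD 3: (4.224,5.693) -> (3.447,2.796) [heading=255, draw]
    -- iteration 3/3 --
    RT 180: heading 255 -> 75
    FD 3: (3.447,2.796) -> (4.224,5.693) [heading=75, draw]
    FD 3: (4.224,5.693) -> (5,8.591) [heading=75, draw]
  ]
]
Final: pos=(5,8.591), heading=75, 12 segment(s) drawn
Segments drawn: 12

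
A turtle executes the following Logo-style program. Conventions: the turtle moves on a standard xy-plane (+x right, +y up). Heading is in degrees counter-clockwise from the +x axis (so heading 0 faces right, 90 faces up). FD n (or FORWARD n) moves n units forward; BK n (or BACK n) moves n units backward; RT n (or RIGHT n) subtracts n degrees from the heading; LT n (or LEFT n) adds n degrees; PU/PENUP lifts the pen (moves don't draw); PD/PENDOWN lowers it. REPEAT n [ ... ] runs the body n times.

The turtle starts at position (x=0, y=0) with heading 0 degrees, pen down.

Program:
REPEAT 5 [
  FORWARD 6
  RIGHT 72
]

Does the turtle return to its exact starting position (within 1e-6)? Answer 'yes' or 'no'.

Answer: yes

Derivation:
Executing turtle program step by step:
Start: pos=(0,0), heading=0, pen down
REPEAT 5 [
  -- iteration 1/5 --
  FD 6: (0,0) -> (6,0) [heading=0, draw]
  RT 72: heading 0 -> 288
  -- iteration 2/5 --
  FD 6: (6,0) -> (7.854,-5.706) [heading=288, draw]
  RT 72: heading 288 -> 216
  -- iteration 3/5 --
  FD 6: (7.854,-5.706) -> (3,-9.233) [heading=216, draw]
  RT 72: heading 216 -> 144
  -- iteration 4/5 --
  FD 6: (3,-9.233) -> (-1.854,-5.706) [heading=144, draw]
  RT 72: heading 144 -> 72
  -- iteration 5/5 --
  FD 6: (-1.854,-5.706) -> (0,0) [heading=72, draw]
  RT 72: heading 72 -> 0
]
Final: pos=(0,0), heading=0, 5 segment(s) drawn

Start position: (0, 0)
Final position: (0, 0)
Distance = 0; < 1e-6 -> CLOSED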